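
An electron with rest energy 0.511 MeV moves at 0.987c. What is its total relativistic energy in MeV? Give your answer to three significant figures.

3.18 MeV

β² = 0.974169, so γ = 1/√0.025831 = 6.222.
Total energy: E = γmc² = 6.222 × 0.511 MeV = 3.18 MeV.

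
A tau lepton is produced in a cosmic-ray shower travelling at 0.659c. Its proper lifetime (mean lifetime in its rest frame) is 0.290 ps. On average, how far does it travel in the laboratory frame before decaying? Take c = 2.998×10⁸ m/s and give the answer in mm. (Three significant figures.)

0.0762 mm

γ = 1/√(1 − β²) = 1/√(1 − 0.434281) = 1/√0.565719 = 1/0.752143 = 1.3295.
Lab-frame lifetime: Δt = γτ = 1.3295 × 0.290 ps = 0.38555 ps.
Distance: d = vΔt = 0.659 × 2.998×10⁸ m/s × 3.8555×10^-13 s = 7.62×10^-5 m = 0.0762 mm.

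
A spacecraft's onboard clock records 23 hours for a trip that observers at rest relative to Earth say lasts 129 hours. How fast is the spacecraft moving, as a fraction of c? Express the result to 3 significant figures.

0.984c

γ = Δt/Δτ = 129/23 = 5.6087.
β = √(1 − 1/γ²) = √(1 − 0.0317889) = √0.9682111 = 0.984.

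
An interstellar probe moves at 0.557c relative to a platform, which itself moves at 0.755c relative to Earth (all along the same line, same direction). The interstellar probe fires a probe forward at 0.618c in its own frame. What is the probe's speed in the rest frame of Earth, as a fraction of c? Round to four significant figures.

0.9814c

Compose velocities in two stages. Stage 1 (into S'): u₁ = (0.618+0.557)/(1+0.618×0.557) = 0.87411.
Stage 2 (into S): u = (0.87411+0.755)/(1+0.87411×0.755) = 0.98142, so the speed is 0.9814c.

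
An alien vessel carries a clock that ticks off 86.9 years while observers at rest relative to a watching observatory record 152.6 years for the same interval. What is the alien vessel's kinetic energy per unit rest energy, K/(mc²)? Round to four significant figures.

γ = Δt/Δτ = 152.6/86.9 = 1.75604.
K/(mc²) = γ − 1 = 1.75604 − 1 = 0.7560.

0.7560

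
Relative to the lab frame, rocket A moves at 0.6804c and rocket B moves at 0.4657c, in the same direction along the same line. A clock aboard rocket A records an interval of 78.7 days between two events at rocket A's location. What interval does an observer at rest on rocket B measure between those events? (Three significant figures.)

82.9 days

Transform rocket A's velocity into rocket B's frame: (0.6804 − 0.4657)/(1 − 0.6804·0.4657) = 0.2147/0.68313772, so the relative speed is 0.31429c.
γ for this relative speed: γ = 1/√(1 − 0.0987782) = 1.0534.
The clock on rocket A records proper time, so rocket B measures Δt = γΔτ = 1.0534 × 78.7 = 82.9 days.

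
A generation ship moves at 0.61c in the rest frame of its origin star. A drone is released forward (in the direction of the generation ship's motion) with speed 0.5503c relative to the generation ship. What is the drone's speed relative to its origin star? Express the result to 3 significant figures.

0.869c

Relativistic velocity addition: u = (u' + v)/(1 + u'v/c²), with u' = 0.5503c and v = 0.61c.
Numerator: 0.5503 + 0.61 = 1.1603. Denominator: 1 + (0.5503)(0.61) = 1.335683.
u = 1.1603/1.335683 = 0.86869, so the speed is 0.869c.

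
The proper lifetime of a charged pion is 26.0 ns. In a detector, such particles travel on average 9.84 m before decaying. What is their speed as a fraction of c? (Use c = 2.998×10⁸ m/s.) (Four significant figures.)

0.7839c

d = βγcτ ⇒ βγ = d/(cτ) = 9.840 m / (7.7948 m) = 1.2624.
β = (βγ)/√(1+(βγ)²) = 1.2624/√2.59365 = 0.7839.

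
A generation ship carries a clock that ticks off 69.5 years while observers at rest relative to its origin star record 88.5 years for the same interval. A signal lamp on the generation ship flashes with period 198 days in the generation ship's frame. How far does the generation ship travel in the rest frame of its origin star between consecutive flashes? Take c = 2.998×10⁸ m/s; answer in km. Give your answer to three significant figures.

4.04×10^12 km

The time-dilation ratio gives γ = 88.5/69.5 = 1.27338.
β = √(1 − 1/γ²) = 0.6191. Lab-frame period = γτ = 1.27338×198 days = 252.13 days. Distance = βc × γτ = 0.6191 × 2.998×10⁸ m/s × 21784032 s = 4.0433×10^15 m = 4.04×10^12 km.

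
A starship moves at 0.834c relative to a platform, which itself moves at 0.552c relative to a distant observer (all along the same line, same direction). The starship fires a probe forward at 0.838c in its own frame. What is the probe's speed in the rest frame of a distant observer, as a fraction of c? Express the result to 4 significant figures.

0.9954c

First combine the probe and starship (S''→S'): u₁ = (0.838 + 0.834)/(1 + 0.838×0.834) = 1.672/1.698892 = 0.98417.
Then combine with the platform (S'→S): u = (0.98417 + 0.552)/(1 + 0.98417×0.552) = 1.53617/1.54326184 = 0.9954.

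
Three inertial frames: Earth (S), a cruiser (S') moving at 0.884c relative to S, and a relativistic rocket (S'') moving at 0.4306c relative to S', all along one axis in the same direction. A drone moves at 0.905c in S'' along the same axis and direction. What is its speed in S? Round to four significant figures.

0.9976c

Compose velocities in two stages. Stage 1 (into S'): u₁ = (0.905+0.4306)/(1+0.905×0.4306) = 0.96108.
Stage 2 (into S): u = (0.96108+0.884)/(1+0.96108×0.884) = 0.99756, so the speed is 0.9976c.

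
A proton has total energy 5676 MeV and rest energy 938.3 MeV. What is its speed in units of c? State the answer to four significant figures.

γ = E/(mc²) = 5676/938.3 = 6.0492.
β = √(1 − 1/γ²) = √(1 − 0.0273278) = √0.9726722 = 0.9862.

0.9862c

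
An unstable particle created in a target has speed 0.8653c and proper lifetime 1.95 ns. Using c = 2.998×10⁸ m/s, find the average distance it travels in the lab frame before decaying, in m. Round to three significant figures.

1.01 m

β² = 0.74874409, so γ = 1/√0.25125591 = 1.995.
Lab-frame lifetime: Δt = γτ = 1.995 × 1.95 ns = 3.8902 ns.
Distance: d = vΔt = 0.8653 × 2.998×10⁸ m/s × 3.8902×10^-9 s = 1.01 m.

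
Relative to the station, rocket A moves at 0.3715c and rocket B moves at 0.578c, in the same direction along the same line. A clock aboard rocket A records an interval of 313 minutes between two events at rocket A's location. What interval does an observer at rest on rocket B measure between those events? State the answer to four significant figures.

Speed of rocket A in rocket B's frame: u = (v_A − v_B)/(1 − v_A v_B/c²) = (0.3715 − 0.578)/(1 − 0.3715×0.578) = −0.2065/0.785273 = −0.26297; |u| = 0.26297c.
γ for this relative speed: γ = 1/√(1 − 0.0691532) = 1.0365.
Rocket A's interval is proper; time dilation gives Δt_B = γΔτ = 1.0365 × 313 minutes = 324.4 minutes.

324.4 minutes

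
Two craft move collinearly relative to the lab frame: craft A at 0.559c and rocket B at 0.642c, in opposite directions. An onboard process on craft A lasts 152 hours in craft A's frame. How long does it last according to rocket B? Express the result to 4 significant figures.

324.9 hours

Speed of craft A in rocket B's frame: u = (v_A + v_B)/(1 + v_A v_B/c²) = (0.559 + 0.642)/(1 + 0.559×0.642) = 1.201/1.358878 = 0.88382; |u| = 0.88382c.
γ for this relative speed: γ = 1/√(1 − 0.781138) = 2.1375.
Craft A's interval is proper; time dilation gives Δt_B = γΔτ = 2.1375 × 152 hours = 324.9 hours.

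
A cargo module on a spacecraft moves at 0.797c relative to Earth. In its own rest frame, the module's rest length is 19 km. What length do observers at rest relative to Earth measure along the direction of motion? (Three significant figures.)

11.5 km

β² = 0.635209, so γ = 1/√0.364791 = 1.6557.
Along the direction of motion the measured length is L₀/γ = 19/1.6557 = 11.5 km.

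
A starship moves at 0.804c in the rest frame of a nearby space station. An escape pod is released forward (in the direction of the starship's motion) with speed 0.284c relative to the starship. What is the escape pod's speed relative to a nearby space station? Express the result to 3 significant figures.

0.886c

In units of c, u = (u' + v)/(1 + u'v) with u' = 0.284 and v = 0.804.
Numerator: 0.284 + 0.804 = 1.088. Denominator: 1 + (0.284)(0.804) = 1.228336.
u = 1.088/1.228336 = 0.88575, so the speed is 0.886c.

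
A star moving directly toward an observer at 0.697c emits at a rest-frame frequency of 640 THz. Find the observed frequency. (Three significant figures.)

Relativistic Doppler (source moving toward): f_obs = f_src · √((1+β)/(1−β)).
With β = 0.697: factor = √(1.697/0.303) = 2.3666.
f_obs = 640 × 2.3666 = 1510 THz.

1510 THz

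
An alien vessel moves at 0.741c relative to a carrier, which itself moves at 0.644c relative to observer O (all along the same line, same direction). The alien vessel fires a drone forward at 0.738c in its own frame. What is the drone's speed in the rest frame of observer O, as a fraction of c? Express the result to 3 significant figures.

0.990c

Compose velocities in two stages. Stage 1 (into S'): u₁ = (0.738+0.741)/(1+0.738×0.741) = 0.95613.
Stage 2 (into S): u = (0.95613+0.644)/(1+0.95613×0.644) = 0.99033, so the speed is 0.990c.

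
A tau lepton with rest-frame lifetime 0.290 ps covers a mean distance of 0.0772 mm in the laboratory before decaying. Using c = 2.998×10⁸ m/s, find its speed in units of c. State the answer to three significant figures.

0.664c

d = βγcτ ⇒ βγ = d/(cτ) = 7.720×10^-5 m / (8.6942×10^-5 m) = 0.88795.
β = (βγ)/√(1+(βγ)²) = 0.88795/√1.788455 = 0.664.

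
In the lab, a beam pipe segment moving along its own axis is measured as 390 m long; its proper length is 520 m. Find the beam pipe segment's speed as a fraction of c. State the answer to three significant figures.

Length contraction gives γ = L₀/L = 520/390 = 1.3333.
β = √(1 − 1/γ²) = √0.437472 = 0.661.

0.661c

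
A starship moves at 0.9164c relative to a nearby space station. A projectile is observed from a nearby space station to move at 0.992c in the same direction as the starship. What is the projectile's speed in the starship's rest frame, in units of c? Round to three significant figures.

0.831c

Transform to the starship's frame: u' = (u − v)/(1 − uv/c²).
u' = (0.992 − 0.9164)/(1 − 0.992×0.9164) = 0.0756/0.0909312 = 0.8314.
Speed in the starship's frame: 0.831c (in the same direction).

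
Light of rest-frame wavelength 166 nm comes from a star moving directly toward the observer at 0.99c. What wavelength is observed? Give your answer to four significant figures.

11.77 nm

Relativistic Doppler for wavelength: λ_obs = λ_src · √((1−β)/(1+β)).
With β = 0.99: factor = √(0.01/1.99) = 0.070888.
λ_obs = 166 × 0.070888 = 11.77 nm.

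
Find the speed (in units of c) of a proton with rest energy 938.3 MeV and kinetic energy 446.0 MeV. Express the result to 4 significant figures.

γ = 1 + K/(mc²) = 1 + 446.0/938.3 = 1.4753.
β = √(1 − 1/γ²) = √(1 − 0.459451) = √0.540549 = 0.7352.

0.7352c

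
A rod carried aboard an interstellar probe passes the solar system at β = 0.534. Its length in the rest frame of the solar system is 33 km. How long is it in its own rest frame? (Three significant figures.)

39.0 km

γ = 1/√(1 − β²) = 1/√(1 − 0.285156) = 1/√0.714844 = 1/0.845484 = 1.1828.
Proper length: L₀ = γ·L = 1.1828 × 33 = 39.0 km.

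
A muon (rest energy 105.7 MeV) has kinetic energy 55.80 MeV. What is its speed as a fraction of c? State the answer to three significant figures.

γ = 1 + K/(mc²) = 1 + 55.80/105.7 = 1.5279.
β = √(1 − 1/γ²) = √(1 − 0.428361) = √0.571639 = 0.756.

0.756c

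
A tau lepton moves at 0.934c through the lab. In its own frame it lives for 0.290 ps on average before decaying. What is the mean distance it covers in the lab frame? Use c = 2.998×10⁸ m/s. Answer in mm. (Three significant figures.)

0.227 mm

With β = 0.934, γ = 1/√(1 − 0.934²) = 1/√0.127644 = 2.799.
Lab-frame lifetime: Δt = γτ = 2.799 × 0.290 ps = 0.81171 ps.
Distance: d = vΔt = 0.934 × 2.998×10⁸ m/s × 8.1171×10^-13 s = 2.27×10^-4 m = 0.227 mm.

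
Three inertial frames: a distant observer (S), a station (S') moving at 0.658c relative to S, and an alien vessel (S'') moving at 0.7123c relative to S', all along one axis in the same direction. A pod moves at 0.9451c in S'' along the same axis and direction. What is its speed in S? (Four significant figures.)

First combine the pod and alien vessel (S''→S'): u₁ = (0.9451 + 0.7123)/(1 + 0.9451×0.7123) = 1.6574/1.67319473 = 0.99056.
Then combine with the station (S'→S): u = (0.99056 + 0.658)/(1 + 0.99056×0.658) = 1.64856/1.65178848 = 0.99805.

0.9980c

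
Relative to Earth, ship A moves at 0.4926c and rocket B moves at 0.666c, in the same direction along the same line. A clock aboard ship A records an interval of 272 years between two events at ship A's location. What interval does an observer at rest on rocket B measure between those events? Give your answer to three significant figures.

The velocity of ship A relative to rocket B is (0.4926 − 0.666)c / (1 − 0.4926×0.666) = −0.25806c; relative speed 0.25806c.
γ for this relative speed: γ = 1/√(1 − 0.066595) = 1.0351.
Ship A's interval is proper; time dilation gives Δt_B = γΔτ = 1.0351 × 272 years = 282 years.

282 years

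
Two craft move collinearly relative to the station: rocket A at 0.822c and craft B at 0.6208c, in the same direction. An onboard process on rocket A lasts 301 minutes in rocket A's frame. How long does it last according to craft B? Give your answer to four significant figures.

Transform rocket A's velocity into craft B's frame: (0.822 − 0.6208)/(1 − 0.822·0.6208) = 0.2012/0.4897024, so the relative speed is 0.41086c.
γ for this relative speed: γ = 1/√(1 − 0.168806) = 1.0969.
The clock on rocket A records proper time, so craft B measures Δt = γΔτ = 1.0969 × 301 = 330.2 minutes.

330.2 minutes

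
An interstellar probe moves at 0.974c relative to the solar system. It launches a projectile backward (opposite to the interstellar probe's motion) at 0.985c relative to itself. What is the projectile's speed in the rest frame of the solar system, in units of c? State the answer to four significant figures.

0.2709c

Relativistic velocity addition: u = (u' + v)/(1 + u'v/c²), with u' = −0.985c and v = 0.974c.
Numerator: −0.985 + 0.974 = −0.011. Denominator: 1 + (−0.985)(0.974) = 0.04061.
u = −0.011/0.04061 = −0.27087, so the speed is 0.2709c.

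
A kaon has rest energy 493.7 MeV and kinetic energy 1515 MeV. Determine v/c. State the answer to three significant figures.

γ = 1 + K/(mc²) = 1 + 1515/493.7 = 4.0687.
β = √(1 − 1/γ²) = √(1 − 0.0604072) = √0.9395928 = 0.969.

0.969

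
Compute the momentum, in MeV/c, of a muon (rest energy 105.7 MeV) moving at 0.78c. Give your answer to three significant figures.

132 MeV/c

γ = 1/√(1 − β²) = 1/√(1 − 0.6084) = 1/√0.3916 = 1/0.62578 = 1.598.
Momentum: p = γβ·mc = 1.598 × 0.78 × 105.7 MeV/c = 132 MeV/c.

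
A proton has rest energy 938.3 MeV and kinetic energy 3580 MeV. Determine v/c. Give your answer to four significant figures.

0.9782

γ = 1 + K/(mc²) = 1 + 3580/938.3 = 4.8154.
β = √(1 − 1/γ²) = √(1 − 0.0431256) = √0.9568744 = 0.9782.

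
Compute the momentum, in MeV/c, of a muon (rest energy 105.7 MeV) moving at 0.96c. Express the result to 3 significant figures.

Lorentz factor: γ = (1 − 0.9216)^(−1/2) = 3.5714.
Momentum: p = γβ·mc = 3.5714 × 0.96 × 105.7 MeV/c = 362 MeV/c.

362 MeV/c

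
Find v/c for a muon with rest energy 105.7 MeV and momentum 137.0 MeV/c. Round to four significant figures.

βγ = pc/(mc²) = 137.0/105.7 = 1.2961.
Since γ² = 1 + (βγ)² = 2.67988, γ = √2.67988 = 1.63703, and β = (βγ)/γ = 1.2961/1.63703 = 0.7917.

0.7917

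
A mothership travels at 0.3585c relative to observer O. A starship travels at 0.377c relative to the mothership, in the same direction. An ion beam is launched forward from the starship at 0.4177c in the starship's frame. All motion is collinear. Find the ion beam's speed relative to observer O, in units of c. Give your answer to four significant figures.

Apply u = (u'+v)/(1+u'v) twice. Ion beam in the mothership frame: (0.4177+0.377)/(1+0.4177·0.377) = 0.7947/1.1574729 = 0.68658c.
That velocity, transformed to the rest frame of observer O: (0.68658+0.3585)/(1+0.68658·0.3585) = 1.04508/1.24613893 = 0.83865c.

0.8387c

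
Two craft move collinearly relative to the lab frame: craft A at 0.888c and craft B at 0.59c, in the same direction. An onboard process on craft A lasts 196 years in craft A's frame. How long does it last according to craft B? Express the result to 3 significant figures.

Speed of craft A in craft B's frame: u = (v_A − v_B)/(1 − v_A v_B/c²) = (0.888 − 0.59)/(1 − 0.888×0.59) = 0.298/0.47608 = 0.62595; |u| = 0.62595c.
At |u| = 0.62595c, γ = (1 − 0.391813)^(−1/2) = 1.2823.
The clock on craft A records proper time, so craft B measures Δt = γΔτ = 1.2823 × 196 = 251 years.

251 years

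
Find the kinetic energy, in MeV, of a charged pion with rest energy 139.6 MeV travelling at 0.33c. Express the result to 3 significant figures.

8.28 MeV

With β = 0.33, γ = 1/√(1 − 0.33²) = 1/√0.8911 = 1.059343.
Kinetic energy: K = (γ − 1)mc² = (1.059343 − 1) × 139.6 MeV = 0.059343 × 139.6 = 8.28 MeV.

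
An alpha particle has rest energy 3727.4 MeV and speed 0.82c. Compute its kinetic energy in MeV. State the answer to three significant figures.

2780 MeV

γ = 1/√(1 − β²) = 1/√(1 − 0.6724) = 1/√0.3276 = 1/0.572364 = 1.74714.
Kinetic energy: K = (γ − 1)mc² = (1.74714 − 1) × 3727.4 MeV = 0.74714 × 3727.4 = 2780 MeV.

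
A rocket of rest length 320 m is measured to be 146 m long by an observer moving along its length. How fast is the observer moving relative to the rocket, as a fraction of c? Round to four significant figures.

Length contraction gives γ = L₀/L = 320/146 = 2.1918.
β = √(1 − 1/γ²) = √0.79184 = 0.8899.

0.8899c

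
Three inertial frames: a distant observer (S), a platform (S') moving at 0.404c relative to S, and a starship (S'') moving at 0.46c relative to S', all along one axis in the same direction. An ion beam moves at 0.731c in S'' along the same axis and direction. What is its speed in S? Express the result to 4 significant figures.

0.9524c

Compose velocities in two stages. Stage 1 (into S'): u₁ = (0.731+0.46)/(1+0.731×0.46) = 0.89129.
Stage 2 (into S): u = (0.89129+0.404)/(1+0.89129×0.404) = 0.95236, so the speed is 0.9524c.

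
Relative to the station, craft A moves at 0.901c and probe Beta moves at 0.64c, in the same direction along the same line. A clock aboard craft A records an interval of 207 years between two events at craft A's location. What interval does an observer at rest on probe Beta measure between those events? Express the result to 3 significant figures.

The velocity of craft A relative to probe Beta is (0.901 − 0.64)c / (1 − 0.901×0.64) = 0.6165c; relative speed 0.6165c.
γ for this relative speed: γ = 1/√(1 − 0.380072) = 1.2701.
The clock on craft A records proper time, so probe Beta measures Δt = γΔτ = 1.2701 × 207 = 263 years.

263 years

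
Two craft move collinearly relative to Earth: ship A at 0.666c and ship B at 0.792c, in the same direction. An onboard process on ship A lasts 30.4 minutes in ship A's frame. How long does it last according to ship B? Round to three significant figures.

Transform ship A's velocity into ship B's frame: (0.666 − 0.792)/(1 − 0.666·0.792) = −0.126/0.472528, so the relative speed is 0.26665c.
γ for this relative speed: γ = 1/√(1 − 0.0711022) = 1.0376.
Ship A's interval is proper; time dilation gives Δt_B = γΔτ = 1.0376 × 30.4 minutes = 31.5 minutes.

31.5 minutes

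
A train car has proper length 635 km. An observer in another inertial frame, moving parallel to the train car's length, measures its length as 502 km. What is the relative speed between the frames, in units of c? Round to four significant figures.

Length contraction gives γ = L₀/L = 635/502 = 1.2649.
β = √(1 − 1/γ²) = √0.374989 = 0.6124.

0.6124c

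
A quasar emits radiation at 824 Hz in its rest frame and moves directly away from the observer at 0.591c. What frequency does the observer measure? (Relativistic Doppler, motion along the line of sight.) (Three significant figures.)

418 Hz

Relativistic Doppler (source moving away): f_obs = f_src · √((1−β)/(1+β)).
With β = 0.591: factor = √(0.409/1.591) = 0.50702.
f_obs = 824 × 0.50702 = 418 Hz.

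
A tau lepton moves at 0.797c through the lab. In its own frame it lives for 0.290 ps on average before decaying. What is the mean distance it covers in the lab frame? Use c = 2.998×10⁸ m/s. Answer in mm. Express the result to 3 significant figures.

γ = 1/√(1 − β²) = 1/√(1 − 0.635209) = 1/√0.364791 = 1/0.603979 = 1.6557.
Lab-frame lifetime: Δt = γτ = 1.6557 × 0.290 ps = 0.48015 ps.
Distance: d = vΔt = 0.797 × 2.998×10⁸ m/s × 4.8015×10^-13 s = 1.15×10^-4 m = 0.115 mm.

0.115 mm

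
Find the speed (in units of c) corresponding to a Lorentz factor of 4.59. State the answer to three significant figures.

0.976c

β = √(1 − 1/γ²) = √(1 − 1/21.0681) = √0.952535 = 0.976.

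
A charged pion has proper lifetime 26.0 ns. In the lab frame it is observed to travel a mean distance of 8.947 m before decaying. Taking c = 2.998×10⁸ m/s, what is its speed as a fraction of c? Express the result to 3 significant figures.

d = βγcτ ⇒ βγ = d/(cτ) = 8.947 m / (7.7948 m) = 1.1478.
β = (βγ)/√(1+(βγ)²) = 1.1478/√2.31744 = 0.754.

0.754c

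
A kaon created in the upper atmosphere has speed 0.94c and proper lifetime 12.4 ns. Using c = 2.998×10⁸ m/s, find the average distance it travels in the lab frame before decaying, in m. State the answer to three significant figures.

With β = 0.94, γ = 1/√(1 − 0.94²) = 1/√0.1164 = 2.9311.
Lab-frame lifetime: Δt = γτ = 2.9311 × 12.4 ns = 36.346 ns.
Distance: d = vΔt = 0.94 × 2.998×10⁸ m/s × 3.6346×10^-8 s = 10.2 m.

10.2 m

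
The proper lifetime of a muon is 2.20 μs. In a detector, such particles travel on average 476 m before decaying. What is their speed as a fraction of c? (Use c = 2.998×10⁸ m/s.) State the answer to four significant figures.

0.5852c

Let x = d/(cτ) = 476.0 m / (2.998×10⁸ m/s × 2.200×10^-6 s) = 0.72169. Since d = βγcτ, x = βγ = β/√(1−β²).
Solving: β² = x²/(1+x²) = 0.520836/1.520836 = 0.342467, so β = 0.5852.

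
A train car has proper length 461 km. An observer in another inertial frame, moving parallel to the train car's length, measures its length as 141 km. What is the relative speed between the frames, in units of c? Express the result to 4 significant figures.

Length contraction gives γ = L₀/L = 461/141 = 3.2695.
β = √(1 − 1/γ²) = √0.906451 = 0.9521.

0.9521c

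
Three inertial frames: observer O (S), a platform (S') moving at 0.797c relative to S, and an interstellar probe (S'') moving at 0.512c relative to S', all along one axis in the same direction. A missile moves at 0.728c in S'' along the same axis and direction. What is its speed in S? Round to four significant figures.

0.9886c

Compose velocities in two stages. Stage 1 (into S'): u₁ = (0.728+0.512)/(1+0.728×0.512) = 0.90331.
Stage 2 (into S): u = (0.90331+0.797)/(1+0.90331×0.797) = 0.98859, so the speed is 0.9886c.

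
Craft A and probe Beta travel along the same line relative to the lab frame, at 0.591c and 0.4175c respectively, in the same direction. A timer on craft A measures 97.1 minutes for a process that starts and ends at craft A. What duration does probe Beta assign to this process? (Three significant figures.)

99.8 minutes

Transform craft A's velocity into probe Beta's frame: (0.591 − 0.4175)/(1 − 0.591·0.4175) = 0.1735/0.7532575, so the relative speed is 0.23033c.
γ for this relative speed: γ = 1/√(1 − 0.0530519) = 1.0276.
The clock on craft A records proper time, so probe Beta measures Δt = γΔτ = 1.0276 × 97.1 = 99.8 minutes.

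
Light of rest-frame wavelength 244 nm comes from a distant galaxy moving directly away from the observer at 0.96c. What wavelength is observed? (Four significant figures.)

1708 nm

Relativistic Doppler for wavelength: λ_obs = λ_src · √((1+β)/(1−β)).
With β = 0.96: factor = √(1.96/0.04) = 7.
λ_obs = 244 × 7 = 1708 nm.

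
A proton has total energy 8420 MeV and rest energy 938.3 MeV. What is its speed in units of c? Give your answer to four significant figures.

γ = E/(mc²) = 8420/938.3 = 8.9737.
β = √(1 − 1/γ²) = √(1 − 0.0124182) = √0.9875818 = 0.9938.

0.9938c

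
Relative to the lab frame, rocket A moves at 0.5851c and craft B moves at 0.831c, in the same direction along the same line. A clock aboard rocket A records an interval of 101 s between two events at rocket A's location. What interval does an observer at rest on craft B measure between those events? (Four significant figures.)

The velocity of rocket A relative to craft B is (0.5851 − 0.831)c / (1 − 0.5851×0.831) = −0.47861c; relative speed 0.47861c.
At |u| = 0.47861c, γ = (1 − 0.229068)^(−1/2) = 1.1389.
The clock on rocket A records proper time, so craft B measures Δt = γΔτ = 1.1389 × 101 = 115.0 s.

115.0 s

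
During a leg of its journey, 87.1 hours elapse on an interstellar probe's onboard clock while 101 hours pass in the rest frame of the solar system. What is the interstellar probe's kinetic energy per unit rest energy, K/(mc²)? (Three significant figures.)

The time-dilation ratio gives γ = 101/87.1 = 1.15959.
Since K = (γ−1)mc², K/(mc²) = 1.15959 − 1 = 0.160.

0.160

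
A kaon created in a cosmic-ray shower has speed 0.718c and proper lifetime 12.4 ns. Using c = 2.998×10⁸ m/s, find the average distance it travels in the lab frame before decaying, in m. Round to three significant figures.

Lorentz factor: γ = (1 − 0.515524)^(−1/2) = 1.4367.
Lab-frame lifetime: Δt = γτ = 1.4367 × 12.4 ns = 17.815 ns.
Distance: d = vΔt = 0.718 × 2.998×10⁸ m/s × 1.7815×10^-8 s = 3.83 m.

3.83 m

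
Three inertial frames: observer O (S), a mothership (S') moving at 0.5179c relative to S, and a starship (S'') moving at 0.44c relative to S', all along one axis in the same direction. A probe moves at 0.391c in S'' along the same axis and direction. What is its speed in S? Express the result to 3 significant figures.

First combine the probe and starship (S''→S'): u₁ = (0.391 + 0.44)/(1 + 0.391×0.44) = 0.831/1.17204 = 0.70902.
Then combine with the mothership (S'→S): u = (0.70902 + 0.5179)/(1 + 0.70902×0.5179) = 1.22692/1.367201458 = 0.8974.

0.897c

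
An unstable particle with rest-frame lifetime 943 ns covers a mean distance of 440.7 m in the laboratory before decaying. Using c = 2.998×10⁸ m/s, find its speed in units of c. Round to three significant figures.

Lab distance = (lab lifetime)·v = γτ·βc, so βγ = d/(cτ) = 440.7/(2.998×10⁸ × 9.430×10^-7) = 1.5588.
With βγ = 1.5588: γ² = 1 + (βγ)² = 3.42986, and β = (βγ)/γ = 1.5588/1.85199 = 0.842.

0.842c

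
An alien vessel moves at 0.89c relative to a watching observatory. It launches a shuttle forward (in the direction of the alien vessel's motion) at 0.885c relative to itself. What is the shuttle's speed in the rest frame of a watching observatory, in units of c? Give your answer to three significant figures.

0.993c

In units of c, u = (u' + v)/(1 + u'v) with u' = 0.885 and v = 0.89.
Numerator: 0.885 + 0.89 = 1.775. Denominator: 1 + (0.885)(0.89) = 1.78765.
u = 1.775/1.78765 = 0.99292, so the speed is 0.993c.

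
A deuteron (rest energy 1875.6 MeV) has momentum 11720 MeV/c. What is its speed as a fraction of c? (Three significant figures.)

0.987c

βγ = pc/(mc²) = 11720/1875.6 = 6.2487.
Since γ² = 1 + (βγ)² = 40.0463, γ = √40.0463 = 6.32821, and β = (βγ)/γ = 6.2487/6.32821 = 0.987.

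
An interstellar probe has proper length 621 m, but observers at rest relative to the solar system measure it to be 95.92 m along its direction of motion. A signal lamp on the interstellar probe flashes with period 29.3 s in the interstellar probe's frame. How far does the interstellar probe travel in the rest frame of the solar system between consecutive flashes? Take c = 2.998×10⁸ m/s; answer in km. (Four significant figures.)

5.619×10^7 km

From L = L₀/γ: γ = 621/95.92 = 6.47415.
β = √(1 − 1/γ²) = 0.988. Lab-frame period = γτ = 6.47415×29.3 s = 189.69 s. Distance = βc × γτ = 0.988 × 2.998×10⁸ m/s × 189.69 s = 5.6187×10^10 m = 5.619×10^7 km.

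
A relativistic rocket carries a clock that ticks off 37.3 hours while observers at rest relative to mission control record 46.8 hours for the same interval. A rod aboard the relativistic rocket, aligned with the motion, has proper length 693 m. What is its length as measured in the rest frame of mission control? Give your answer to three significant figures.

The time-dilation ratio gives γ = 46.8/37.3 = 1.25469.
L = L₀/γ = 693/1.25469 = 552 m.

552 m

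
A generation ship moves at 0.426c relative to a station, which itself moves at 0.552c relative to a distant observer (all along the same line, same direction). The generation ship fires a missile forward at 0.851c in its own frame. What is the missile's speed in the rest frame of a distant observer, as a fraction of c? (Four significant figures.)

0.9815c

Compose velocities in two stages. Stage 1 (into S'): u₁ = (0.851+0.426)/(1+0.851×0.426) = 0.93723.
Stage 2 (into S): u = (0.93723+0.552)/(1+0.93723×0.552) = 0.98147, so the speed is 0.9815c.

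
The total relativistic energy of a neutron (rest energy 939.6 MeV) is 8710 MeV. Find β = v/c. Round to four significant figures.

0.9942

Total energy E = γmc² gives γ = 8710/939.6 = 9.2699.
Hence β = √(1 − 1/γ²) = √(1 − 0.0116372) = √0.9883628 = 0.9942.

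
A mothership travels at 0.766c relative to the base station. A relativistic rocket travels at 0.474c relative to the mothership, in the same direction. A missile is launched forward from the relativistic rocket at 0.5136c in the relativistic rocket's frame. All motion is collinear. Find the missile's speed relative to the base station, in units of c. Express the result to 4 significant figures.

Compose velocities in two stages. Stage 1 (into S'): u₁ = (0.5136+0.474)/(1+0.5136×0.474) = 0.79424.
Stage 2 (into S): u = (0.79424+0.766)/(1+0.79424×0.766) = 0.97006, so the speed is 0.9701c.

0.9701c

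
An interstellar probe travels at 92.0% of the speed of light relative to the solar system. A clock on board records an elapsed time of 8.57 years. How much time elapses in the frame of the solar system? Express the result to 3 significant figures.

Lorentz factor: γ = (1 − 0.8464)^(−1/2) = 2.5516.
The onboard clock measures proper time, so the interval in the rest frame of the solar system is dilated: Δt = γ·Δτ = 2.5516 × 8.57 years = 21.9 years.

21.9 years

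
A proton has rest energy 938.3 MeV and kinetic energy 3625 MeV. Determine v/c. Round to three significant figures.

0.979

K = (γ−1)mc², so γ = 1 + 3625/938.3 = 4.8634.
Then v/c = √(1 − γ⁻²) = √(1 − 0.0422785) = √0.9577215 = 0.979.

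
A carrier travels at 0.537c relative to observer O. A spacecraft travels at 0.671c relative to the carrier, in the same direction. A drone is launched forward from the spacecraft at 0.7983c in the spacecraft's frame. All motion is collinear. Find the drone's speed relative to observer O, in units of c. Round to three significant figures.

0.987c

First combine the drone and spacecraft (S''→S'): u₁ = (0.7983 + 0.671)/(1 + 0.7983×0.671) = 1.4693/1.5356593 = 0.95679.
Then combine with the carrier (S'→S): u = (0.95679 + 0.537)/(1 + 0.95679×0.537) = 1.49379/1.51379623 = 0.98678.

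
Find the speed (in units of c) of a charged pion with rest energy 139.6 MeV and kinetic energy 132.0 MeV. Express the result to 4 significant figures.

K = (γ−1)mc², so γ = 1 + 132.0/139.6 = 1.9456.
Then v/c = √(1 − γ⁻²) = √(1 − 0.264176) = √0.735824 = 0.8578.

0.8578c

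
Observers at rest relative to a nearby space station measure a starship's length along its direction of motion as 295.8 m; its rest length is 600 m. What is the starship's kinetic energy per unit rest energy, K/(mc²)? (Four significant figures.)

Length contraction gives γ = L₀/L = 600/295.8 = 2.0284.
Since K = (γ−1)mc², K/(mc²) = 2.0284 − 1 = 1.028.

1.028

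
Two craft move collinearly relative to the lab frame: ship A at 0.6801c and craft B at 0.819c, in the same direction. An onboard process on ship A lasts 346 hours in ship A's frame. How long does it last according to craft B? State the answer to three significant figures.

364 hours

Transform ship A's velocity into craft B's frame: (0.6801 − 0.819)/(1 − 0.6801·0.819) = −0.1389/0.4429981, so the relative speed is 0.31355c.
γ for this relative speed: γ = 1/√(1 − 0.0983136) = 1.0531.
The clock on ship A records proper time, so craft B measures Δt = γΔτ = 1.0531 × 346 = 364 hours.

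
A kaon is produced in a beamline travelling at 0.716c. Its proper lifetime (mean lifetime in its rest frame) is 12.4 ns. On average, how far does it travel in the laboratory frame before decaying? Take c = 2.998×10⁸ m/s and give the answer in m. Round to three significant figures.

3.81 m

γ = 1/√(1 − β²) = 1/√(1 − 0.512656) = 1/√0.487344 = 1/0.6981 = 1.4325.
Lab-frame lifetime: Δt = γτ = 1.4325 × 12.4 ns = 17.763 ns.
Distance: d = vΔt = 0.716 × 2.998×10⁸ m/s × 1.7763×10^-8 s = 3.81 m.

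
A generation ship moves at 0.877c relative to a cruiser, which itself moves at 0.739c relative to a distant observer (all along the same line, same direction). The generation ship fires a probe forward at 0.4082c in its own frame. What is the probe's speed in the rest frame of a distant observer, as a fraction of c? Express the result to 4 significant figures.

0.9918c

Apply u = (u'+v)/(1+u'v) twice. Probe in the cruiser frame: (0.4082+0.877)/(1+0.4082·0.877) = 1.2852/1.3579914 = 0.9464c.
That velocity, transformed to the rest frame of a distant observer: (0.9464+0.739)/(1+0.9464·0.739) = 1.6854/1.6993896 = 0.99177c.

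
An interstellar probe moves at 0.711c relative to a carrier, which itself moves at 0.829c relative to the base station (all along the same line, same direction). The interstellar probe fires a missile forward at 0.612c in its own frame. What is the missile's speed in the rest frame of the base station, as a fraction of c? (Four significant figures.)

0.9924c

Compose velocities in two stages. Stage 1 (into S'): u₁ = (0.612+0.711)/(1+0.612×0.711) = 0.92187.
Stage 2 (into S): u = (0.92187+0.829)/(1+0.92187×0.829) = 0.99243, so the speed is 0.9924c.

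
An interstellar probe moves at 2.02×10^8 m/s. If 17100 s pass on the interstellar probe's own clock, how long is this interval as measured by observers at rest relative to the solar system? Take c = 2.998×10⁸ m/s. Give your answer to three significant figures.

23100 s

β = v/c = (2.02×10^8 m/s)/(2.998×10⁸ m/s) = 0.673783.
With β = 0.673783, γ = 1/√(1 − 0.673783²) = 1/√0.5460165 = 1.3533.
Time dilation: Δt = γ·Δτ = 1.3533 × 17100 = 23100 s.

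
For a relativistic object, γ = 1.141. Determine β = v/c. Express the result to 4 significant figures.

β = √(1 − 1/γ²) = √(1 − 1/1.301881) = √0.231881 = 0.4815.

0.4815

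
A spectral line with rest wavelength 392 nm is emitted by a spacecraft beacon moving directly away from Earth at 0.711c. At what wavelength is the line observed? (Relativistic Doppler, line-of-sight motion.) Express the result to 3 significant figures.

Relativistic Doppler for wavelength: λ_obs = λ_src · √((1+β)/(1−β)).
With β = 0.711: factor = √(1.711/0.289) = 2.4332.
λ_obs = 392 × 2.4332 = 954 nm.

954 nm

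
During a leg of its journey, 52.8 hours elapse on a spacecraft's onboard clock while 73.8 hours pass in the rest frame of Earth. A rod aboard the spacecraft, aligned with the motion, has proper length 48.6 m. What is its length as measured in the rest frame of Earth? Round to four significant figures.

From Δt = γΔτ: γ = 73.8/52.8 = 1.39773.
The rod contracts by the same γ: 48.6 m / 1.39773 = 34.77 m.

34.77 m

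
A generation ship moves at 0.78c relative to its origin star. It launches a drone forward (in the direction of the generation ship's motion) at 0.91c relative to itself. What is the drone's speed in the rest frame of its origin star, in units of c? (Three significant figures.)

0.988c

Relativistic velocity addition: u = (u' + v)/(1 + u'v/c²), with u' = 0.91c and v = 0.78c.
Numerator: 0.91 + 0.78 = 1.69. Denominator: 1 + (0.91)(0.78) = 1.7098.
u = 1.69/1.7098 = 0.98842, so the speed is 0.988c.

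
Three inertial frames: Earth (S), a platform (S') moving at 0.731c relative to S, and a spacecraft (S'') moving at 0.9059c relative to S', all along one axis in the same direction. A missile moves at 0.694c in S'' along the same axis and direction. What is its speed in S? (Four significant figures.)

0.9972c

Apply u = (u'+v)/(1+u'v) twice. Missile in the platform frame: (0.694+0.9059)/(1+0.694·0.9059) = 1.5999/1.6286946 = 0.98232c.
That velocity, transformed to the rest frame of Earth: (0.98232+0.731)/(1+0.98232·0.731) = 1.71332/1.71807592 = 0.99723c.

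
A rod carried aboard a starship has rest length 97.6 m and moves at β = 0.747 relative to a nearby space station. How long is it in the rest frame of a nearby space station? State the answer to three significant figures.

With β = 0.747, γ = 1/√(1 − 0.747²) = 1/√0.441991 = 1.5042.
Length contraction: L = L₀/γ = 97.6/1.5042 = 64.9 m.

64.9 m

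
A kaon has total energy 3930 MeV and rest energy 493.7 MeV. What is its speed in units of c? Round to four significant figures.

γ = E/(mc²) = 3930/493.7 = 7.9603.
β = √(1 − 1/γ²) = √(1 − 0.0157812) = √0.9842188 = 0.9921.

0.9921c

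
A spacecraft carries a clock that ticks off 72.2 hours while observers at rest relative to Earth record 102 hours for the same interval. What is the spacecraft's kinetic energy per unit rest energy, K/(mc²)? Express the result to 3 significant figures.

From Δt = γΔτ: γ = 102/72.2 = 1.41274.
Since K = (γ−1)mc², K/(mc²) = 1.41274 − 1 = 0.413.

0.413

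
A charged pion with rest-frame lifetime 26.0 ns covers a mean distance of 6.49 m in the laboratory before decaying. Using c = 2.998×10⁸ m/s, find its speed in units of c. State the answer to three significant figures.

d = βγcτ ⇒ βγ = d/(cτ) = 6.490 m / (7.7948 m) = 0.83261.
β = (βγ)/√(1+(βγ)²) = 0.83261/√1.693239 = 0.640.

0.640c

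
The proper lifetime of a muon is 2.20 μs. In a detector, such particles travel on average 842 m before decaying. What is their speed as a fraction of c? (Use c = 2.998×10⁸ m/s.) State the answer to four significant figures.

0.7872c

Lab distance = (lab lifetime)·v = γτ·βc, so βγ = d/(cτ) = 842.0/(2.998×10⁸ × 2.200×10^-6) = 1.2766.
With βγ = 1.2766: γ² = 1 + (βγ)² = 2.62971, and β = (βγ)/γ = 1.2766/1.62164 = 0.7872.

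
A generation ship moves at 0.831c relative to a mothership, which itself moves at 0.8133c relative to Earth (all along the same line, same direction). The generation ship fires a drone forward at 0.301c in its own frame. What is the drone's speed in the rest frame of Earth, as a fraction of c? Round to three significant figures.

0.990c

Apply u = (u'+v)/(1+u'v) twice. Drone in the mothership frame: (0.301+0.831)/(1+0.301·0.831) = 1.132/1.250131 = 0.90551c.
That velocity, transformed to the rest frame of Earth: (0.90551+0.8133)/(1+0.90551·0.8133) = 1.71881/1.736451283 = 0.98984c.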